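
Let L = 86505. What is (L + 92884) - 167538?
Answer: 11851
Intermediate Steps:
(L + 92884) - 167538 = (86505 + 92884) - 167538 = 179389 - 167538 = 11851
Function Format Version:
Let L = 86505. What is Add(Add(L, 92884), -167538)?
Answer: 11851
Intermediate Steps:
Add(Add(L, 92884), -167538) = Add(Add(86505, 92884), -167538) = Add(179389, -167538) = 11851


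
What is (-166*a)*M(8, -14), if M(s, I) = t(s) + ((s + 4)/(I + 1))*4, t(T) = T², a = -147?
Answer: 19131168/13 ≈ 1.4716e+6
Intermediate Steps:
M(s, I) = s² + 4*(4 + s)/(1 + I) (M(s, I) = s² + ((s + 4)/(I + 1))*4 = s² + ((4 + s)/(1 + I))*4 = s² + 4*(4 + s)/(1 + I))
(-166*a)*M(8, -14) = (-166*(-147))*((16 + 8² + 4*8 - 14*8²)/(1 - 14)) = 24402*((16 + 64 + 32 - 14*64)/(-13)) = 24402*(-(16 + 64 + 32 - 896)/13) = 24402*(-1/13*(-784)) = 24402*(784/13) = 19131168/13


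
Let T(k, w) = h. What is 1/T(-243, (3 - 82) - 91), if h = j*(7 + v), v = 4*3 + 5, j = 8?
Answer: 1/192 ≈ 0.0052083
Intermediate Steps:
v = 17 (v = 12 + 5 = 17)
h = 192 (h = 8*(7 + 17) = 8*24 = 192)
T(k, w) = 192
1/T(-243, (3 - 82) - 91) = 1/192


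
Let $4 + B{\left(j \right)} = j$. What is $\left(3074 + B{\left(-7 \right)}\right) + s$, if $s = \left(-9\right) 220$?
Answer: $1083$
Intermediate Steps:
$B{\left(j \right)} = -4 + j$
$s = -1980$
$\left(3074 + B{\left(-7 \right)}\right) + s = \left(3074 - 11\right) - 1980 = 3063 - 1980 = 1083$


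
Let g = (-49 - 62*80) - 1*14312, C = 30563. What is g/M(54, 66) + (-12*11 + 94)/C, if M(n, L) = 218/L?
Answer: -19486759001/3331367 ≈ -5849.5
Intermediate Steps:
g = -19321 (g = (-49 - 4960) - 14312 = -5009 - 14312 = -19321)
g/M(54, 66) + (-12*11 + 94)/C = -19321/(218/66) + (-12*11 + 94)/30563 = -19321/(218*(1/66)) + (-132 + 94)*(1/30563) = -19321/109/33 - 38*1/30563 = -19321*33/109 - 38/30563 = -637593/109 - 38/30563 = -19486759001/3331367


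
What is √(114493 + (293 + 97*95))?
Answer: √124001 ≈ 352.14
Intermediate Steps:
√(114493 + (293 + 97*95)) = √(114493 + (293 + 9215)) = √(114493 + 9508) = √124001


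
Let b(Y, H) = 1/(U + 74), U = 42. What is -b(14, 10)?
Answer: -1/116 ≈ -0.0086207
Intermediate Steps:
b(Y, H) = 1/116 (b(Y, H) = 1/(42 + 74) = 1/116)
-b(14, 10) = -1*1/116 = -1/116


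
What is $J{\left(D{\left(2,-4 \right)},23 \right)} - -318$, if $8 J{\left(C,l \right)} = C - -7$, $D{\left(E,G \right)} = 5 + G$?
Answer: $319$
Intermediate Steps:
$J{\left(C,l \right)} = \frac{7}{8} + \frac{C}{8}$ ($J{\left(C,l \right)} = \frac{C - -7}{8} = \frac{C + 7}{8} = \frac{7 + C}{8} = \frac{7}{8} + \frac{C}{8}$)
$J{\left(D{\left(2,-4 \right)},23 \right)} - -318 = \left(\frac{7}{8} + \frac{5 - 4}{8}\right) - -318 = \left(\frac{7}{8} + \frac{1}{8} \cdot 1\right) + 318 = \left(\frac{7}{8} + \frac{1}{8}\right) + 318 = 1 + 318 = 319$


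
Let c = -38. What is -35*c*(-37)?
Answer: -49210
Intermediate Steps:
-35*c*(-37) = -35*(-38)*(-37) = 1330*(-37) = -49210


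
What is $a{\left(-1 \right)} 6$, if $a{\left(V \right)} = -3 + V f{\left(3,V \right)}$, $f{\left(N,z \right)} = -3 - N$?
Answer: $18$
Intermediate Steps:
$a{\left(V \right)} = -3 - 6 V$ ($a{\left(V \right)} = -3 + V \left(-3 - 3\right) = -3 + V \left(-6\right) = -3 - 6 V$)
$a{\left(-1 \right)} 6 = \left(-3 - -6\right) 6 = \left(-3 + 6\right) 6 = 3 \cdot 6 = 18$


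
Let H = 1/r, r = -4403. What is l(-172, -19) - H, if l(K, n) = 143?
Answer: 629630/4403 ≈ 143.00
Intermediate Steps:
H = -1/4403 (H = 1/(-4403) = -1/4403 ≈ -0.00022712)
l(-172, -19) - H = 143 - 1*(-1/4403) = 143 + 1/4403 = 629630/4403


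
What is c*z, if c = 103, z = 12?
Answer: 1236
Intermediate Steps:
c*z = 103*12 = 1236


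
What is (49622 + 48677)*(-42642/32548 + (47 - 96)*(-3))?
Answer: 2262744681/158 ≈ 1.4321e+7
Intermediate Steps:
(49622 + 48677)*(-42642/32548 + (47 - 96)*(-3)) = 98299*(-42642*1/32548 - 49*(-3)) = 98299*(-207/158 + 147) = 98299*(23019/158) = 2262744681/158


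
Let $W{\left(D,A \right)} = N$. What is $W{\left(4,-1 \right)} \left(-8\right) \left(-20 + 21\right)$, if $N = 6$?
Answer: $-48$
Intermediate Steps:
$W{\left(D,A \right)} = 6$
$W{\left(4,-1 \right)} \left(-8\right) \left(-20 + 21\right) = 6 \left(-8\right) \left(-20 + 21\right) = \left(-48\right) 1 = -48$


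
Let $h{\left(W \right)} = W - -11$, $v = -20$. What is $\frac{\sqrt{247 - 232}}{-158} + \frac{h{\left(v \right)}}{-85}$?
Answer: $\frac{9}{85} - \frac{\sqrt{15}}{158} \approx 0.08137$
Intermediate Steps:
$h{\left(W \right)} = 11 + W$ ($h{\left(W \right)} = W + 11 = 11 + W$)
$\frac{\sqrt{247 - 232}}{-158} + \frac{h{\left(v \right)}}{-85} = \frac{\sqrt{247 - 232}}{-158} + \frac{11 - 20}{-85} = \sqrt{15} \left(- \frac{1}{158}\right) - - \frac{9}{85} = - \frac{\sqrt{15}}{158} + \frac{9}{85} = \frac{9}{85} - \frac{\sqrt{15}}{158}$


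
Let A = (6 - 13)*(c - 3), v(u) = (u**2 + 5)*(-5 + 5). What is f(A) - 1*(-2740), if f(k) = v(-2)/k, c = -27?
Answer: 2740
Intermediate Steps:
v(u) = 0 (v(u) = (5 + u**2)*0 = 0)
A = 210 (A = (6 - 13)*(-27 - 3) = -7*(-30) = 210)
f(k) = 0 (f(k) = 0/k = 0)
f(A) - 1*(-2740) = 0 - 1*(-2740) = 0 + 2740 = 2740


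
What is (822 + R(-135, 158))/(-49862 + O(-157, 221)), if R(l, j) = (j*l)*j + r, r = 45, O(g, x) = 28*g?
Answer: 1123091/18086 ≈ 62.097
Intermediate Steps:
R(l, j) = 45 + l*j² (R(l, j) = (j*l)*j + 45 = l*j² + 45 = 45 + l*j²)
(822 + R(-135, 158))/(-49862 + O(-157, 221)) = (822 + (45 - 135*158²))/(-49862 + 28*(-157)) = (822 + (45 - 135*24964))/(-49862 - 4396) = (822 + (45 - 3370140))/(-54258) = (822 - 3370095)*(-1/54258) = -3369273*(-1/54258) = 1123091/18086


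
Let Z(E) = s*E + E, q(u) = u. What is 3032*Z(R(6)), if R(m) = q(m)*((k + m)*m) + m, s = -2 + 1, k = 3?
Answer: 0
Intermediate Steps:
s = -1
R(m) = m + m²*(3 + m) (R(m) = m*((3 + m)*m) + m = m*(m*(3 + m)) + m = m²*(3 + m) + m = m + m²*(3 + m))
Z(E) = 0 (Z(E) = -E + E = 0)
3032*Z(R(6)) = 3032*0 = 0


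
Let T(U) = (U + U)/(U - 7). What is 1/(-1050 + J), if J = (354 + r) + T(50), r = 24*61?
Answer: 43/33124 ≈ 0.0012982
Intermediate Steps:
r = 1464
T(U) = 2*U/(-7 + U) (T(U) = (2*U)/(-7 + U) = 2*U/(-7 + U))
J = 78274/43 (J = (354 + 1464) + 2*50/(-7 + 50) = 1818 + 2*50/43 = 1818 + 2*50*(1/43) = 1818 + 100/43 = 78274/43 ≈ 1820.3)
1/(-1050 + J) = 1/(-1050 + 78274/43) = 1/(33124/43) = 43/33124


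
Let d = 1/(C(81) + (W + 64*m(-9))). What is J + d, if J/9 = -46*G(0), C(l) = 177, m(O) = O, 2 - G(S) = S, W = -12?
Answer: -340309/411 ≈ -828.00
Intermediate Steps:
G(S) = 2 - S
J = -828 (J = 9*(-46*(2 - 1*0)) = 9*(-46*(2 + 0)) = 9*(-46*2) = 9*(-92) = -828)
d = -1/411 (d = 1/(177 + (-12 + 64*(-9))) = 1/(177 + (-12 - 576)) = 1/(177 - 588) = 1/(-411) = -1/411 ≈ -0.0024331)
J + d = -828 - 1/411 = -340309/411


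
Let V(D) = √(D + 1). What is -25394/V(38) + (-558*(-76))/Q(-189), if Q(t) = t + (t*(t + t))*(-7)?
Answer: -4712/55587 - 25394*√39/39 ≈ -4066.4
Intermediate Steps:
V(D) = √(1 + D)
Q(t) = t - 14*t² (Q(t) = t + (t*(2*t))*(-7) = t + (2*t²)*(-7) = t - 14*t²)
-25394/V(38) + (-558*(-76))/Q(-189) = -25394/√(1 + 38) + (-558*(-76))/((-189*(1 - 14*(-189)))) = -25394*√39/39 + 42408/((-189*(1 + 2646))) = -25394*√39/39 + 42408/((-189*2647)) = -25394*√39/39 + 42408/(-500283) = -25394*√39/39 + 42408*(-1/500283) = -25394*√39/39 - 4712/55587 = -4712/55587 - 25394*√39/39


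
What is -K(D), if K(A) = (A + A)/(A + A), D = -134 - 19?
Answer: -1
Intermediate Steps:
D = -153
K(A) = 1 (K(A) = (2*A)/((2*A)) = (2*A)*(1/(2*A)) = 1)
-K(D) = -1*1 = -1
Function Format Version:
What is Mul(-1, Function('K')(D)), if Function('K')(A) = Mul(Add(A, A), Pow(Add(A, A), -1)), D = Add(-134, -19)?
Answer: -1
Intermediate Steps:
D = -153
Function('K')(A) = 1 (Function('K')(A) = Mul(Mul(2, A), Pow(Mul(2, A), -1)) = Mul(Mul(2, A), Mul(Rational(1, 2), Pow(A, -1))) = 1)
Mul(-1, Function('K')(D)) = Mul(-1, 1) = -1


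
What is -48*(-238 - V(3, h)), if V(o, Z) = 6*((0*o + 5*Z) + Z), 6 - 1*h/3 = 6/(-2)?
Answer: 58080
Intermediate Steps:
h = 27 (h = 18 - 18/(-2) = 18 - 18*(-1)/2 = 18 - 3*(-3) = 18 + 9 = 27)
V(o, Z) = 36*Z (V(o, Z) = 6*((0 + 5*Z) + Z) = 6*(5*Z + Z) = 6*(6*Z) = 36*Z)
-48*(-238 - V(3, h)) = -48*(-238 - 36*27) = -48*(-238 - 1*972) = -48*(-238 - 972) = -48*(-1210) = 58080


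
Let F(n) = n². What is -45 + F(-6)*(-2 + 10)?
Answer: 243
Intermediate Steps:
-45 + F(-6)*(-2 + 10) = -45 + (-6)²*(-2 + 10) = -45 + 36*8 = -45 + 288 = 243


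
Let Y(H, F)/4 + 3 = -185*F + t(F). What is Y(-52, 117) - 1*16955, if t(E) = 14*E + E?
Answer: -96527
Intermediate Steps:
t(E) = 15*E
Y(H, F) = -12 - 680*F (Y(H, F) = -12 + 4*(-185*F + 15*F) = -12 + 4*(-170*F) = -12 - 680*F)
Y(-52, 117) - 1*16955 = (-12 - 680*117) - 1*16955 = (-12 - 79560) - 16955 = -79572 - 16955 = -96527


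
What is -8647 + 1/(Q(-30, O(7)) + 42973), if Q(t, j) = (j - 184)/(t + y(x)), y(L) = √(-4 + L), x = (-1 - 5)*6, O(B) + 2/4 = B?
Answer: -12011275800578375/1389068559373 - 284*I*√10/1389068559373 ≈ -8647.0 - 6.4654e-10*I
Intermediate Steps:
O(B) = -½ + B
x = -36 (x = -6*6 = -36)
Q(t, j) = (-184 + j)/(t + 2*I*√10) (Q(t, j) = (j - 184)/(t + √(-4 - 36)) = (-184 + j)/(t + √(-40)) = (-184 + j)/(t + 2*I*√10))
-8647 + 1/(Q(-30, O(7)) + 42973) = -8647 + 1/((-184 + (-½ + 7))/(-30 + 2*I*√10) + 42973) = -8647 + 1/((-184 + 13/2)/(-30 + 2*I*√10) + 42973) = -8647 + 1/(-355/2/(-30 + 2*I*√10) + 42973) = -8647 + 1/(-355/(2*(-30 + 2*I*√10)) + 42973) = -8647 + 1/(42973 - 355/(2*(-30 + 2*I*√10)))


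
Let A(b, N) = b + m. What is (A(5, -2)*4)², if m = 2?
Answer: 784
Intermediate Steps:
A(b, N) = 2 + b (A(b, N) = b + 2 = 2 + b)
(A(5, -2)*4)² = ((2 + 5)*4)² = (7*4)² = 28² = 784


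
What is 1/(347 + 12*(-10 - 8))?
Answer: 1/131 ≈ 0.0076336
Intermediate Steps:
1/(347 + 12*(-10 - 8)) = 1/(347 + 12*(-18)) = 1/(347 - 216) = 1/131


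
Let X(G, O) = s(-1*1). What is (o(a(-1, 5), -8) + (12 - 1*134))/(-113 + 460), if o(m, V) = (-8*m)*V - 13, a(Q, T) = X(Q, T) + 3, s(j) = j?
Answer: -7/347 ≈ -0.020173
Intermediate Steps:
X(G, O) = -1 (X(G, O) = -1*1 = -1)
a(Q, T) = 2 (a(Q, T) = -1 + 3 = 2)
o(m, V) = -13 - 8*V*m (o(m, V) = -8*V*m - 13 = -13 - 8*V*m)
(o(a(-1, 5), -8) + (12 - 1*134))/(-113 + 460) = ((-13 - 8*(-8)*2) + (12 - 1*134))/(-113 + 460) = ((-13 + 128) + (12 - 134))/347 = (115 - 122)/347 = (1/347)*(-7) = -7/347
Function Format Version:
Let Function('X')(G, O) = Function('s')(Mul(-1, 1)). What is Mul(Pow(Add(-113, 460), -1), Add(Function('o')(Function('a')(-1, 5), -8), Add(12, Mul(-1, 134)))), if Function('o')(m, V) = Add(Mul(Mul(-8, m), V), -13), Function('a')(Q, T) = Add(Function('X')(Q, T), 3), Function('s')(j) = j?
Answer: Rational(-7, 347) ≈ -0.020173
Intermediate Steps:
Function('X')(G, O) = -1 (Function('X')(G, O) = Mul(-1, 1) = -1)
Function('a')(Q, T) = 2 (Function('a')(Q, T) = Add(-1, 3) = 2)
Function('o')(m, V) = Add(-13, Mul(-8, V, m)) (Function('o')(m, V) = Add(Mul(-8, V, m), -13) = Add(-13, Mul(-8, V, m)))
Mul(Pow(Add(-113, 460), -1), Add(Function('o')(Function('a')(-1, 5), -8), Add(12, Mul(-1, 134)))) = Mul(Pow(Add(-113, 460), -1), Add(Add(-13, Mul(-8, -8, 2)), Add(12, Mul(-1, 134)))) = Mul(Pow(347, -1), Add(Add(-13, 128), Add(12, -134))) = Mul(Rational(1, 347), Add(115, -122)) = Mul(Rational(1, 347), -7) = Rational(-7, 347)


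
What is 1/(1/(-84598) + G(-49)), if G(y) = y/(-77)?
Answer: 930578/592175 ≈ 1.5715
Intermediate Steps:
G(y) = -y/77 (G(y) = y*(-1/77) = -y/77)
1/(1/(-84598) + G(-49)) = 1/(1/(-84598) - 1/77*(-49)) = 1/(-1/84598 + 7/11) = 1/(592175/930578) = 930578/592175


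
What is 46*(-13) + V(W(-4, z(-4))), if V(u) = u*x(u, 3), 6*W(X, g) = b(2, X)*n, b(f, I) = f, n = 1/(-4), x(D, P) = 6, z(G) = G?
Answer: -1197/2 ≈ -598.50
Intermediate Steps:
n = -¼ ≈ -0.25000
W(X, g) = -1/12 (W(X, g) = (2*(-¼))/6 = (⅙)*(-½) = -1/12)
V(u) = 6*u (V(u) = u*6 = 6*u)
46*(-13) + V(W(-4, z(-4))) = 46*(-13) + 6*(-1/12) = -598 - ½ = -1197/2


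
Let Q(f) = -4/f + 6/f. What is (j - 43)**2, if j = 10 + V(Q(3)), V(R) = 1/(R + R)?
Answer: 16641/16 ≈ 1040.1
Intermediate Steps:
Q(f) = 2/f
V(R) = 1/(2*R)
j = 43/4 (j = 10 + 1/(2*((2/3))) = 10 + 1/(2*((2*(1/3)))) = 10 + 1/(2*(2/3)) = 10 + (1/2)*(3/2) = 10 + 3/4 = 43/4 ≈ 10.750)
(j - 43)**2 = (43/4 - 43)**2 = (-129/4)**2 = 16641/16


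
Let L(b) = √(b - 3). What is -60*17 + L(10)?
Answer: -1020 + √7 ≈ -1017.4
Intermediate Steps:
L(b) = √(-3 + b)
-60*17 + L(10) = -60*17 + √(-3 + 10) = -1020 + √7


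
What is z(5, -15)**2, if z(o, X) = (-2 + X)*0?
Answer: 0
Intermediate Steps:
z(o, X) = 0
z(5, -15)**2 = 0**2 = 0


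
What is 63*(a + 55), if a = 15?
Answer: 4410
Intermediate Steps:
63*(a + 55) = 63*(15 + 55) = 63*70 = 4410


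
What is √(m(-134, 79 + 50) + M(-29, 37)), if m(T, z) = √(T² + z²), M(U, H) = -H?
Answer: √(-37 + √34597) ≈ 12.207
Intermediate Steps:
√(m(-134, 79 + 50) + M(-29, 37)) = √(√((-134)² + (79 + 50)²) - 1*37) = √(√(17956 + 129²) - 37) = √(√(17956 + 16641) - 37) = √(√34597 - 37) = √(-37 + √34597)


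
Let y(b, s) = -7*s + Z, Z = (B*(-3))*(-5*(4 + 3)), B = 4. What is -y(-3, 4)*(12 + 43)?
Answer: -21560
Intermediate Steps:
Z = 420 (Z = (4*(-3))*(-5*(4 + 3)) = -(-60)*7 = -12*(-35) = 420)
y(b, s) = 420 - 7*s (y(b, s) = -7*s + 420 = 420 - 7*s)
-y(-3, 4)*(12 + 43) = -(420 - 7*4)*(12 + 43) = -(420 - 28)*55 = -392*55 = -1*21560 = -21560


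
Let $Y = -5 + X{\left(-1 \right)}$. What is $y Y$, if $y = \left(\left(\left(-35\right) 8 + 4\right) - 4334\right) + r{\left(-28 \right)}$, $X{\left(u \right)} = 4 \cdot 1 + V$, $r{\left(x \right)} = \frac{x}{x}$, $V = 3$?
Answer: $-9218$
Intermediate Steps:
$r{\left(x \right)} = 1$
$X{\left(u \right)} = 7$ ($X{\left(u \right)} = 4 \cdot 1 + 3 = 4 + 3 = 7$)
$Y = 2$ ($Y = -5 + 7 = 2$)
$y = -4609$ ($y = \left(\left(\left(-35\right) 8 + 4\right) - 4334\right) + 1 = \left(\left(-280 + 4\right) - 4334\right) + 1 = \left(-276 - 4334\right) + 1 = -4610 + 1 = -4609$)
$y Y = \left(-4609\right) 2 = -9218$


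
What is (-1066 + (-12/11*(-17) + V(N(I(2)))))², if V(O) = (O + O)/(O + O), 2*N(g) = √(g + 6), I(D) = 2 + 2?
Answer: 132503121/121 ≈ 1.0951e+6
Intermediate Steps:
I(D) = 4
N(g) = √(6 + g)/2 (N(g) = √(g + 6)/2 = √(6 + g)/2)
V(O) = 1 (V(O) = (2*O)/((2*O)) = (2*O)*(1/(2*O)) = 1)
(-1066 + (-12/11*(-17) + V(N(I(2)))))² = (-1066 + (-12/11*(-17) + 1))² = (-1066 + (204/11 + 1))² = (-1066 + 215/11)² = (-11511/11)² = 132503121/121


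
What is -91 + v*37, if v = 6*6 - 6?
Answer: 1019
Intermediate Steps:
v = 30 (v = 36 - 6 = 30)
-91 + v*37 = -91 + 30*37 = -91 + 1110 = 1019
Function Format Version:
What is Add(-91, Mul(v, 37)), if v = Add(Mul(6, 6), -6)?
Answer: 1019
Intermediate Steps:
v = 30 (v = Add(36, -6) = 30)
Add(-91, Mul(v, 37)) = Add(-91, Mul(30, 37)) = Add(-91, 1110) = 1019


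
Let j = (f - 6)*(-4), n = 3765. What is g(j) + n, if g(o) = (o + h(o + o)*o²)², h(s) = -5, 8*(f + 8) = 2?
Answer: 227108665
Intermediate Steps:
f = -31/4 (f = -8 + (⅛)*2 = -8 + ¼ = -31/4 ≈ -7.7500)
j = 55 (j = (-31/4 - 6)*(-4) = -55/4*(-4) = 55)
g(o) = (o - 5*o²)²
g(j) + n = 55²*(1 - 5*55)² + 3765 = 3025*(1 - 275)² + 3765 = 3025*(-274)² + 3765 = 3025*75076 + 3765 = 227104900 + 3765 = 227108665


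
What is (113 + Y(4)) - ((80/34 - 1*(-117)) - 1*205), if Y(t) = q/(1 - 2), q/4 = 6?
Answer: 2969/17 ≈ 174.65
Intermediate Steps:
q = 24 (q = 4*6 = 24)
Y(t) = -24 (Y(t) = 24/(1 - 2) = 24/(-1) = -1*24 = -24)
(113 + Y(4)) - ((80/34 - 1*(-117)) - 1*205) = (113 - 24) - ((80/34 - 1*(-117)) - 1*205) = 89 - ((80*(1/34) + 117) - 205) = 89 - ((40/17 + 117) - 205) = 89 - (2029/17 - 205) = 89 - 1*(-1456/17) = 89 + 1456/17 = 2969/17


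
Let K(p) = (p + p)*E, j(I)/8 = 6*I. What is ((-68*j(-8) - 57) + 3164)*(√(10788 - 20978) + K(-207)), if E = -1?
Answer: 12096666 + 29219*I*√10190 ≈ 1.2097e+7 + 2.9495e+6*I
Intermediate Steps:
j(I) = 48*I (j(I) = 8*(6*I) = 48*I)
K(p) = -2*p (K(p) = (p + p)*(-1) = (2*p)*(-1) = -2*p)
((-68*j(-8) - 57) + 3164)*(√(10788 - 20978) + K(-207)) = ((-3264*(-8) - 57) + 3164)*(√(10788 - 20978) - 2*(-207)) = ((-68*(-384) - 57) + 3164)*(√(-10190) + 414) = ((26112 - 57) + 3164)*(I*√10190 + 414) = (26055 + 3164)*(414 + I*√10190) = 29219*(414 + I*√10190) = 12096666 + 29219*I*√10190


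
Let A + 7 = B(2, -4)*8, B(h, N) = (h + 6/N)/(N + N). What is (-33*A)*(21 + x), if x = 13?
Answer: 8415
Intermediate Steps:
B(h, N) = (h + 6/N)/(2*N) (B(h, N) = (h + 6/N)/((2*N)) = (h + 6/N)*(1/(2*N)) = (h + 6/N)/(2*N))
A = -15/2 (A = -7 + ((½)*(6 - 4*2)/(-4)²)*8 = -7 + ((½)*(1/16)*(6 - 8))*8 = -7 + ((½)*(1/16)*(-2))*8 = -7 - 1/16*8 = -7 - ½ = -15/2 ≈ -7.5000)
(-33*A)*(21 + x) = (-33*(-15/2))*(21 + 13) = (495/2)*34 = 8415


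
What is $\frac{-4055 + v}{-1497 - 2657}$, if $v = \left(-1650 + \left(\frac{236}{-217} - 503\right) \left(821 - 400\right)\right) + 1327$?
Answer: $\frac{47001953}{901418} \approx 52.142$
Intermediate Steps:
$v = - \frac{46122018}{217}$ ($v = \left(-1650 + \left(236 \left(- \frac{1}{217}\right) - 503\right) 421\right) + 1327 = \left(-1650 + \left(- \frac{236}{217} - 503\right) 421\right) + 1327 = \left(-1650 - \frac{46051927}{217}\right) + 1327 = - \frac{46409977}{217} + 1327 = - \frac{46122018}{217} \approx -2.1254 \cdot 10^{5}$)
$\frac{-4055 + v}{-1497 - 2657} = \frac{-4055 - \frac{46122018}{217}}{-1497 - 2657} = - \frac{47001953}{217 \left(-4154\right)} = \left(- \frac{47001953}{217}\right) \left(- \frac{1}{4154}\right) = \frac{47001953}{901418}$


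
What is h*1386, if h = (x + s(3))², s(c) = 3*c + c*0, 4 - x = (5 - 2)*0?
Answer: 234234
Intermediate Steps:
x = 4 (x = 4 - (5 - 2)*0 = 4 - 3*0 = 4 - 1*0 = 4 + 0 = 4)
s(c) = 3*c (s(c) = 3*c + 0 = 3*c)
h = 169 (h = (4 + 3*3)² = (4 + 9)² = 13² = 169)
h*1386 = 169*1386 = 234234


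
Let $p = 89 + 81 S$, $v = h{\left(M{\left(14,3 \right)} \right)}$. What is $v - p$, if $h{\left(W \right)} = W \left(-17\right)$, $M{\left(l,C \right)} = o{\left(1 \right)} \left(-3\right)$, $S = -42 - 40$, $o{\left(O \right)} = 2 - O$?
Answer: $6604$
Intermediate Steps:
$S = -82$ ($S = -42 - 40 = -82$)
$M{\left(l,C \right)} = -3$ ($M{\left(l,C \right)} = \left(2 - 1\right) \left(-3\right) = 1 \left(-3\right) = -3$)
$h{\left(W \right)} = - 17 W$
$v = 51$ ($v = \left(-17\right) \left(-3\right) = 51$)
$p = -6553$ ($p = 89 + 81 \left(-82\right) = 89 - 6642 = -6553$)
$v - p = 51 - -6553 = 51 + 6553 = 6604$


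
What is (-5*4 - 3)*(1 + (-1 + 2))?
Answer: -46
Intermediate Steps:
(-5*4 - 3)*(1 + (-1 + 2)) = (-20 - 3)*(1 + 1) = -23*2 = -46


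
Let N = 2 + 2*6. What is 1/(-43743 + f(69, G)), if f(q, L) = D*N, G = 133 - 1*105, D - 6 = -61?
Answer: -1/44513 ≈ -2.2465e-5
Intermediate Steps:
D = -55 (D = 6 - 61 = -55)
N = 14 (N = 2 + 12 = 14)
G = 28 (G = 133 - 105 = 28)
f(q, L) = -770 (f(q, L) = -55*14 = -770)
1/(-43743 + f(69, G)) = 1/(-43743 - 770) = 1/(-44513) = -1/44513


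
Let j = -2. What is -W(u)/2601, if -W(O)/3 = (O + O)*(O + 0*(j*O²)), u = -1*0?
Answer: 0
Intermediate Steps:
u = 0
W(O) = -6*O² (W(O) = -3*(O + O)*(O + 0*(-2*O²)) = -3*2*O*(O + 0) = -3*2*O*O = -6*O²)
-W(u)/2601 = -(-6*0²)/2601 = -(-6*0)/2601 = -0/2601 = -1*0 = 0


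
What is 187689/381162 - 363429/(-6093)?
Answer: 5172922725/86015558 ≈ 60.139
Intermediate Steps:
187689/381162 - 363429/(-6093) = 187689*(1/381162) - 363429*(-1/6093) = 62563/127054 + 40381/677 = 5172922725/86015558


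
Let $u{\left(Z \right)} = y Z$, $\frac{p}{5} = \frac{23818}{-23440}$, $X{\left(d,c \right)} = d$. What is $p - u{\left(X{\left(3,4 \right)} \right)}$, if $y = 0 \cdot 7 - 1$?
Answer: $- \frac{4877}{2344} \approx -2.0806$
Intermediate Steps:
$p = - \frac{11909}{2344}$ ($p = 5 \frac{23818}{-23440} = 5 \cdot 23818 \left(- \frac{1}{23440}\right) = 5 \left(- \frac{11909}{11720}\right) = - \frac{11909}{2344} \approx -5.0806$)
$y = -1$ ($y = 0 - 1 = -1$)
$u{\left(Z \right)} = - Z$
$p - u{\left(X{\left(3,4 \right)} \right)} = - \frac{11909}{2344} - \left(-1\right) 3 = - \frac{11909}{2344} - -3 = - \frac{11909}{2344} + 3 = - \frac{4877}{2344}$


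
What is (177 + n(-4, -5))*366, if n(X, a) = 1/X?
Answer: 129381/2 ≈ 64691.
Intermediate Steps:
(177 + n(-4, -5))*366 = (177 + 1/(-4))*366 = (177 - ¼)*366 = (707/4)*366 = 129381/2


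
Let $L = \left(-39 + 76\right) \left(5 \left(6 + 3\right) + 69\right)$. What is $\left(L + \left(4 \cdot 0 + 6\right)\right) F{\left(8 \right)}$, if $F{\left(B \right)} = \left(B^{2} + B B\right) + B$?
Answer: $574464$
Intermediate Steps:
$F{\left(B \right)} = B + 2 B^{2}$ ($F{\left(B \right)} = \left(B^{2} + B^{2}\right) + B = 2 B^{2} + B = B + 2 B^{2}$)
$L = 4218$ ($L = 37 \left(5 \cdot 9 + 69\right) = 37 \left(45 + 69\right) = 37 \cdot 114 = 4218$)
$\left(L + \left(4 \cdot 0 + 6\right)\right) F{\left(8 \right)} = \left(4218 + \left(4 \cdot 0 + 6\right)\right) 8 \left(1 + 2 \cdot 8\right) = \left(4218 + \left(0 + 6\right)\right) 8 \left(1 + 16\right) = \left(4218 + 6\right) 8 \cdot 17 = 4224 \cdot 136 = 574464$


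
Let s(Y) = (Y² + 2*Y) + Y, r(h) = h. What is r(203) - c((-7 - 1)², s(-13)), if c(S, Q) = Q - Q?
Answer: 203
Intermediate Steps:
s(Y) = Y² + 3*Y
c(S, Q) = 0
r(203) - c((-7 - 1)², s(-13)) = 203 - 1*0 = 203 + 0 = 203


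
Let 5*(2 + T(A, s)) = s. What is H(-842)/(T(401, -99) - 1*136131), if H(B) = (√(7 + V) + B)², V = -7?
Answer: -886205/170191 ≈ -5.2071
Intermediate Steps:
T(A, s) = -2 + s/5
H(B) = B² (H(B) = (√(7 - 7) + B)² = (√0 + B)² = (0 + B)² = B²)
H(-842)/(T(401, -99) - 1*136131) = (-842)²/((-2 + (⅕)*(-99)) - 1*136131) = 708964/((-2 - 99/5) - 136131) = 708964/(-109/5 - 136131) = 708964/(-680764/5) = 708964*(-5/680764) = -886205/170191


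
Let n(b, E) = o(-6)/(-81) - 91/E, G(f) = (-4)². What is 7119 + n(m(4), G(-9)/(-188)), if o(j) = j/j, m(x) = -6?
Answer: 2652989/324 ≈ 8188.2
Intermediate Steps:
G(f) = 16
o(j) = 1
n(b, E) = -1/81 - 91/E (n(b, E) = 1/(-81) - 91/E = 1*(-1/81) - 91/E = -1/81 - 91/E)
7119 + n(m(4), G(-9)/(-188)) = 7119 + (-7371 - 16/(-188))/(81*((16/(-188)))) = 7119 + (-7371 - 16*(-1)/188)/(81*((16*(-1/188)))) = 7119 + (-7371 - 1*(-4/47))/(81*(-4/47)) = 7119 + (1/81)*(-47/4)*(-7371 + 4/47) = 7119 + (1/81)*(-47/4)*(-346433/47) = 7119 + 346433/324 = 2652989/324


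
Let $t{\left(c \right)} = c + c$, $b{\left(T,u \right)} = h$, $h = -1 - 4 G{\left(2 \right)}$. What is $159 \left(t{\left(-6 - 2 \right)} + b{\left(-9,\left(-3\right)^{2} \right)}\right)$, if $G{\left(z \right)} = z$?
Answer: $-3975$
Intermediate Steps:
$h = -9$ ($h = -1 - 8 = -9$)
$b{\left(T,u \right)} = -9$
$t{\left(c \right)} = 2 c$
$159 \left(t{\left(-6 - 2 \right)} + b{\left(-9,\left(-3\right)^{2} \right)}\right) = 159 \left(2 \left(-6 - 2\right) - 9\right) = 159 \left(2 \left(-8\right) - 9\right) = 159 \left(-16 - 9\right) = 159 \left(-25\right) = -3975$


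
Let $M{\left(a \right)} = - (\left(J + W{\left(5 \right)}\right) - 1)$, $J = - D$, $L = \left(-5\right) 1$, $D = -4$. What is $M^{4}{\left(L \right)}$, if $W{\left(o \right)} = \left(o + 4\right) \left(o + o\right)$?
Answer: $74805201$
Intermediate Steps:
$L = -5$
$J = 4$ ($J = \left(-1\right) \left(-4\right) = 4$)
$W{\left(o \right)} = 2 o \left(4 + o\right)$ ($W{\left(o \right)} = \left(4 + o\right) 2 o = 2 o \left(4 + o\right)$)
$M{\left(a \right)} = -93$ ($M{\left(a \right)} = - (\left(4 + 2 \cdot 5 \left(4 + 5\right)\right) - 1) = - (\left(4 + 2 \cdot 5 \cdot 9\right) - 1) = - (\left(4 + 90\right) - 1) = - (94 - 1) = \left(-1\right) 93 = -93$)
$M^{4}{\left(L \right)} = \left(-93\right)^{4} = 74805201$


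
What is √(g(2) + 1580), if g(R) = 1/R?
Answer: √6322/2 ≈ 39.755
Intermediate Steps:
√(g(2) + 1580) = √(1/2 + 1580) = √(½ + 1580) = √(3161/2) = √6322/2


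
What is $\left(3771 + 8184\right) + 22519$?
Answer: $34474$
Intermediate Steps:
$\left(3771 + 8184\right) + 22519 = 11955 + 22519 = 34474$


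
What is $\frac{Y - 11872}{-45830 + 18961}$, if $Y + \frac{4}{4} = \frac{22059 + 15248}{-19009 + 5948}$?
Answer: $\frac{155110560}{350936009} \approx 0.44199$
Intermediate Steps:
$Y = - \frac{50368}{13061}$ ($Y = -1 + \frac{22059 + 15248}{-19009 + 5948} = -1 + \frac{37307}{-13061} = -1 + 37307 \left(- \frac{1}{13061}\right) = -1 - \frac{37307}{13061} = - \frac{50368}{13061} \approx -3.8564$)
$\frac{Y - 11872}{-45830 + 18961} = \frac{- \frac{50368}{13061} - 11872}{-45830 + 18961} = - \frac{155110560}{13061 \left(-26869\right)} = \left(- \frac{155110560}{13061}\right) \left(- \frac{1}{26869}\right) = \frac{155110560}{350936009}$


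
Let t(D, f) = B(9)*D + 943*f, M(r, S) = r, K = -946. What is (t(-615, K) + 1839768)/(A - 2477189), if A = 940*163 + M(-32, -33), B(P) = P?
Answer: -942155/2324001 ≈ -0.40540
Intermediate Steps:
t(D, f) = 9*D + 943*f
A = 153188 (A = 940*163 - 32 = 153220 - 32 = 153188)
(t(-615, K) + 1839768)/(A - 2477189) = ((9*(-615) + 943*(-946)) + 1839768)/(153188 - 2477189) = ((-5535 - 892078) + 1839768)/(-2324001) = (-897613 + 1839768)*(-1/2324001) = 942155*(-1/2324001) = -942155/2324001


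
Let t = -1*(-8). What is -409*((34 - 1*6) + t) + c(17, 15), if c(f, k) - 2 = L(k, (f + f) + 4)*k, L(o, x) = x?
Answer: -14152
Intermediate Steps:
t = 8
c(f, k) = 2 + k*(4 + 2*f) (c(f, k) = 2 + ((f + f) + 4)*k = 2 + (2*f + 4)*k = 2 + (4 + 2*f)*k = 2 + k*(4 + 2*f))
-409*((34 - 1*6) + t) + c(17, 15) = -409*((34 - 1*6) + 8) + (2 + 2*15*(2 + 17)) = -409*((34 - 6) + 8) + (2 + 2*15*19) = -409*(28 + 8) + (2 + 570) = -409*36 + 572 = -14724 + 572 = -14152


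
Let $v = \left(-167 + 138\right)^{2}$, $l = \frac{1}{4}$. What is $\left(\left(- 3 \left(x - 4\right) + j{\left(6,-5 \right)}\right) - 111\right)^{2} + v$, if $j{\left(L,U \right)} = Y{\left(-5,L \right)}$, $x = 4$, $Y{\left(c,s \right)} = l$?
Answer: $\frac{209705}{16} \approx 13107.0$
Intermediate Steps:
$l = \frac{1}{4} \approx 0.25$
$Y{\left(c,s \right)} = \frac{1}{4}$
$j{\left(L,U \right)} = \frac{1}{4}$
$v = 841$ ($v = \left(-29\right)^{2} = 841$)
$\left(\left(- 3 \left(x - 4\right) + j{\left(6,-5 \right)}\right) - 111\right)^{2} + v = \left(\left(- 3 \left(4 - 4\right) + \frac{1}{4}\right) - 111\right)^{2} + 841 = \left(\left(\left(-3\right) 0 + \frac{1}{4}\right) - 111\right)^{2} + 841 = \left(\left(0 + \frac{1}{4}\right) - 111\right)^{2} + 841 = \left(\frac{1}{4} - 111\right)^{2} + 841 = \left(- \frac{443}{4}\right)^{2} + 841 = \frac{196249}{16} + 841 = \frac{209705}{16}$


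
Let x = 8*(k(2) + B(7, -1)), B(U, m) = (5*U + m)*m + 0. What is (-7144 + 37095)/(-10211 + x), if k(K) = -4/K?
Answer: -29951/10499 ≈ -2.8527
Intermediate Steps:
B(U, m) = m*(m + 5*U) (B(U, m) = (m + 5*U)*m + 0 = m*(m + 5*U) + 0 = m*(m + 5*U))
x = -288 (x = 8*(-4/2 - (-1 + 5*7)) = 8*(-4*½ - (-1 + 35)) = 8*(-2 - 1*34) = 8*(-2 - 34) = 8*(-36) = -288)
(-7144 + 37095)/(-10211 + x) = (-7144 + 37095)/(-10211 - 288) = 29951/(-10499) = 29951*(-1/10499) = -29951/10499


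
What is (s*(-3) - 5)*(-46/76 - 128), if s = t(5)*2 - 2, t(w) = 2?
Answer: 53757/38 ≈ 1414.7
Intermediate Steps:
s = 2 (s = 2*2 - 2 = 4 - 2 = 2)
(s*(-3) - 5)*(-46/76 - 128) = (2*(-3) - 5)*(-46/76 - 128) = (-6 - 5)*(-46*1/76 - 128) = -11*(-23/38 - 128) = -11*(-4887/38) = 53757/38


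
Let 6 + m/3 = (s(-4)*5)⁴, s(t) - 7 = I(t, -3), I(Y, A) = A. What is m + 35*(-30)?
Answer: 478932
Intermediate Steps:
s(t) = 4 (s(t) = 7 - 3 = 4)
m = 479982 (m = -18 + 3*(4*5)⁴ = -18 + 3*20⁴ = -18 + 3*160000 = -18 + 480000 = 479982)
m + 35*(-30) = 479982 + 35*(-30) = 479982 - 1050 = 478932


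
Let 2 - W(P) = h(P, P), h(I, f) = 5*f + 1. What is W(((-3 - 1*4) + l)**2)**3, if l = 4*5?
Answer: -601211584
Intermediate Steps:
h(I, f) = 1 + 5*f
l = 20
W(P) = 1 - 5*P (W(P) = 2 - (1 + 5*P) = 2 + (-1 - 5*P) = 1 - 5*P)
W(((-3 - 1*4) + l)**2)**3 = (1 - 5*((-3 - 1*4) + 20)**2)**3 = (1 - 5*((-3 - 4) + 20)**2)**3 = (1 - 5*(-7 + 20)**2)**3 = (1 - 5*13**2)**3 = (1 - 5*169)**3 = (1 - 845)**3 = (-844)**3 = -601211584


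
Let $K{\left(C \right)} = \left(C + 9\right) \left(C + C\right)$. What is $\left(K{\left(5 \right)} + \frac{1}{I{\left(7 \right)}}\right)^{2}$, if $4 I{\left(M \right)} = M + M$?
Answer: $\frac{964324}{49} \approx 19680.0$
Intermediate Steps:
$I{\left(M \right)} = \frac{M}{2}$ ($I{\left(M \right)} = \frac{M + M}{4} = \frac{2 M}{4} = \frac{M}{2}$)
$K{\left(C \right)} = 2 C \left(9 + C\right)$ ($K{\left(C \right)} = \left(9 + C\right) 2 C = 2 C \left(9 + C\right)$)
$\left(K{\left(5 \right)} + \frac{1}{I{\left(7 \right)}}\right)^{2} = \left(2 \cdot 5 \left(9 + 5\right) + \frac{1}{\frac{1}{2} \cdot 7}\right)^{2} = \left(2 \cdot 5 \cdot 14 + \frac{1}{\frac{7}{2}}\right)^{2} = \left(140 + \frac{2}{7}\right)^{2} = \left(\frac{982}{7}\right)^{2} = \frac{964324}{49}$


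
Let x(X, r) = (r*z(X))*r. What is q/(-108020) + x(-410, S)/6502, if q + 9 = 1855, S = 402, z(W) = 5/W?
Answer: -2305085603/7199046910 ≈ -0.32019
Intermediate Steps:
q = 1846 (q = -9 + 1855 = 1846)
x(X, r) = 5*r**2/X (x(X, r) = (r*(5/X))*r = (5*r/X)*r = 5*r**2/X)
q/(-108020) + x(-410, S)/6502 = 1846/(-108020) + (5*402**2/(-410))/6502 = 1846*(-1/108020) + (5*(-1/410)*161604)*(1/6502) = -923/54010 - 80802/41*1/6502 = -923/54010 - 40401/133291 = -2305085603/7199046910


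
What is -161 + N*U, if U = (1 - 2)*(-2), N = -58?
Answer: -277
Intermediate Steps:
U = 2 (U = -1*(-2) = 2)
-161 + N*U = -161 - 58*2 = -161 - 116 = -277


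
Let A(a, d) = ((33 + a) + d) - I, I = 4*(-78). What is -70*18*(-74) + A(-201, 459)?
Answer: 93843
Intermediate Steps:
I = -312
A(a, d) = 345 + a + d (A(a, d) = ((33 + a) + d) - 1*(-312) = (33 + a + d) + 312 = 345 + a + d)
-70*18*(-74) + A(-201, 459) = -70*18*(-74) + (345 - 201 + 459) = -1260*(-74) + 603 = 93240 + 603 = 93843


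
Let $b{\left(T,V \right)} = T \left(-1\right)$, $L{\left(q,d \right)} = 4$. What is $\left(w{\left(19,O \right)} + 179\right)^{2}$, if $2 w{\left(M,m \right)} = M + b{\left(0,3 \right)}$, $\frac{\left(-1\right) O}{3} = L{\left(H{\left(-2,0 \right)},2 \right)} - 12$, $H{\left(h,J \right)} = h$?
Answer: $\frac{142129}{4} \approx 35532.0$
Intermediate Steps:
$b{\left(T,V \right)} = - T$
$O = 24$ ($O = - 3 \left(4 - 12\right) = \left(-3\right) \left(-8\right) = 24$)
$w{\left(M,m \right)} = \frac{M}{2}$ ($w{\left(M,m \right)} = \frac{M - 0}{2} = \frac{M + 0}{2} = \frac{M}{2}$)
$\left(w{\left(19,O \right)} + 179\right)^{2} = \left(\frac{1}{2} \cdot 19 + 179\right)^{2} = \left(\frac{19}{2} + 179\right)^{2} = \left(\frac{377}{2}\right)^{2} = \frac{142129}{4}$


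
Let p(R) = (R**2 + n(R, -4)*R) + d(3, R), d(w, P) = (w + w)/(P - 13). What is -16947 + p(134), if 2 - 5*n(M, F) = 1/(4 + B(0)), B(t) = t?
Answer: 1277699/1210 ≈ 1055.9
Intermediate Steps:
n(M, F) = 7/20 (n(M, F) = 2/5 - 1/(5*(4 + 0)) = 2/5 - 1/5/4 = 2/5 - 1/5*1/4 = 2/5 - 1/20 = 7/20)
d(w, P) = 2*w/(-13 + P) (d(w, P) = (2*w)/(-13 + P) = 2*w/(-13 + P))
p(R) = R**2 + 6/(-13 + R) + 7*R/20 (p(R) = (R**2 + 7*R/20) + 2*3/(-13 + R) = (R**2 + 7*R/20) + 6/(-13 + R) = R**2 + 6/(-13 + R) + 7*R/20)
-16947 + p(134) = -16947 + (120 + 134*(-13 + 134)*(7 + 20*134))/(20*(-13 + 134)) = -16947 + (1/20)*(120 + 134*121*(7 + 2680))/121 = -16947 + (1/20)*(1/121)*(120 + 134*121*2687) = -16947 + (1/20)*(1/121)*(120 + 43567018) = -16947 + (1/20)*(1/121)*43567138 = -16947 + 21783569/1210 = 1277699/1210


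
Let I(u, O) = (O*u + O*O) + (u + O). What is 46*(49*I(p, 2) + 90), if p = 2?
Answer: 31188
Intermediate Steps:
I(u, O) = O + u + O**2 + O*u (I(u, O) = (O*u + O**2) + (O + u) = (O**2 + O*u) + (O + u) = O + u + O**2 + O*u)
46*(49*I(p, 2) + 90) = 46*(49*(2 + 2 + 2**2 + 2*2) + 90) = 46*(49*(2 + 2 + 4 + 4) + 90) = 46*(49*12 + 90) = 46*(588 + 90) = 46*678 = 31188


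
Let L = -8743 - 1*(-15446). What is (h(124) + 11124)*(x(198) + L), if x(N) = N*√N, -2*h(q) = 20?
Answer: 74497142 + 6601716*√22 ≈ 1.0546e+8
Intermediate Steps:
h(q) = -10 (h(q) = -½*20 = -10)
x(N) = N^(3/2)
L = 6703 (L = -8743 + 15446 = 6703)
(h(124) + 11124)*(x(198) + L) = (-10 + 11124)*(198^(3/2) + 6703) = 11114*(594*√22 + 6703) = 11114*(6703 + 594*√22) = 74497142 + 6601716*√22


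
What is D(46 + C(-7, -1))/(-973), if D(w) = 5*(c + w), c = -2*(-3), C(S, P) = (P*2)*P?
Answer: -270/973 ≈ -0.27749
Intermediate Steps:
C(S, P) = 2*P² (C(S, P) = (2*P)*P = 2*P²)
c = 6
D(w) = 30 + 5*w (D(w) = 5*(6 + w) = 30 + 5*w)
D(46 + C(-7, -1))/(-973) = (30 + 5*(46 + 2*(-1)²))/(-973) = (30 + 5*(46 + 2*1))*(-1/973) = (30 + 5*(46 + 2))*(-1/973) = (30 + 5*48)*(-1/973) = (30 + 240)*(-1/973) = 270*(-1/973) = -270/973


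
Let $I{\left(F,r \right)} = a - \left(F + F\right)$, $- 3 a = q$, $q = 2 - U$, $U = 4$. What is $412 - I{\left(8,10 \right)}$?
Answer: $\frac{1282}{3} \approx 427.33$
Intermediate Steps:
$q = -2$ ($q = 2 - 4 = -2$)
$a = \frac{2}{3}$ ($a = \left(- \frac{1}{3}\right) \left(-2\right) = \frac{2}{3} \approx 0.66667$)
$I{\left(F,r \right)} = \frac{2}{3} - 2 F$ ($I{\left(F,r \right)} = \frac{2}{3} - \left(F + F\right) = \frac{2}{3} - 2 F$)
$412 - I{\left(8,10 \right)} = 412 - \left(\frac{2}{3} - 16\right) = 412 - - \frac{46}{3} = 412 + \frac{46}{3} = \frac{1282}{3}$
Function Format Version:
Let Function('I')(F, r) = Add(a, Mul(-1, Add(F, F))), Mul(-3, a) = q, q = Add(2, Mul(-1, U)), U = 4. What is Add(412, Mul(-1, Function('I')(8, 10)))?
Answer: Rational(1282, 3) ≈ 427.33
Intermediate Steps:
q = -2 (q = Add(2, Mul(-1, 4)) = Add(2, -4) = -2)
a = Rational(2, 3) (a = Mul(Rational(-1, 3), -2) = Rational(2, 3) ≈ 0.66667)
Function('I')(F, r) = Add(Rational(2, 3), Mul(-2, F)) (Function('I')(F, r) = Add(Rational(2, 3), Mul(-1, Add(F, F))) = Add(Rational(2, 3), Mul(-1, Mul(2, F))) = Add(Rational(2, 3), Mul(-2, F)))
Add(412, Mul(-1, Function('I')(8, 10))) = Add(412, Mul(-1, Add(Rational(2, 3), Mul(-2, 8)))) = Add(412, Mul(-1, Add(Rational(2, 3), -16))) = Add(412, Mul(-1, Rational(-46, 3))) = Add(412, Rational(46, 3)) = Rational(1282, 3)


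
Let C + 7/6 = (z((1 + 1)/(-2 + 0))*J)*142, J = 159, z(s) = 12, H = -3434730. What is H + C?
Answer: -18982771/6 ≈ -3.1638e+6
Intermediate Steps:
C = 1625609/6 (C = -7/6 + (12*159)*142 = -7/6 + 1908*142 = -7/6 + 270936 = 1625609/6 ≈ 2.7094e+5)
H + C = -3434730 + 1625609/6 = -18982771/6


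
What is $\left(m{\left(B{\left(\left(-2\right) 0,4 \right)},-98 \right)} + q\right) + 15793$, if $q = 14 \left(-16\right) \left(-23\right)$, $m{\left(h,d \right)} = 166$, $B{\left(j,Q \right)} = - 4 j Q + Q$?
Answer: $21111$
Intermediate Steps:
$B{\left(j,Q \right)} = Q - 4 Q j$ ($B{\left(j,Q \right)} = - 4 Q j + Q = Q - 4 Q j$)
$q = 5152$ ($q = \left(-224\right) \left(-23\right) = 5152$)
$\left(m{\left(B{\left(\left(-2\right) 0,4 \right)},-98 \right)} + q\right) + 15793 = \left(166 + 5152\right) + 15793 = 5318 + 15793 = 21111$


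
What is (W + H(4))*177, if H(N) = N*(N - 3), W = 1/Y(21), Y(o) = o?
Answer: 5015/7 ≈ 716.43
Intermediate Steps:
W = 1/21 ≈ 0.047619
H(N) = N*(-3 + N)
(W + H(4))*177 = (1/21 + 4*(-3 + 4))*177 = (1/21 + 4*1)*177 = (1/21 + 4)*177 = (85/21)*177 = 5015/7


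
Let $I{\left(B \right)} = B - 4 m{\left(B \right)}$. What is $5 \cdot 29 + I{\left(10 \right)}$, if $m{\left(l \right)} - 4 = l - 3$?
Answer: $111$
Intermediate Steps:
$m{\left(l \right)} = 1 + l$ ($m{\left(l \right)} = 4 + \left(l - 3\right) = 4 + \left(-3 + l\right) = 1 + l$)
$I{\left(B \right)} = -4 - 3 B$ ($I{\left(B \right)} = B - 4 \left(1 + B\right) = B - \left(4 + 4 B\right) = -4 - 3 B$)
$5 \cdot 29 + I{\left(10 \right)} = 5 \cdot 29 - 34 = 145 - 34 = 111$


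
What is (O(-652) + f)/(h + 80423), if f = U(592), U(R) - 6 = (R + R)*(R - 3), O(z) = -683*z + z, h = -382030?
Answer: -1142046/301607 ≈ -3.7865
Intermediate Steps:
O(z) = -682*z
U(R) = 6 + 2*R*(-3 + R) (U(R) = 6 + (R + R)*(R - 3) = 6 + (2*R)*(-3 + R) = 6 + 2*R*(-3 + R))
f = 697382 (f = 6 - 6*592 + 2*592**2 = 6 - 3552 + 2*350464 = 6 - 3552 + 700928 = 697382)
(O(-652) + f)/(h + 80423) = (-682*(-652) + 697382)/(-382030 + 80423) = (444664 + 697382)/(-301607) = 1142046*(-1/301607) = -1142046/301607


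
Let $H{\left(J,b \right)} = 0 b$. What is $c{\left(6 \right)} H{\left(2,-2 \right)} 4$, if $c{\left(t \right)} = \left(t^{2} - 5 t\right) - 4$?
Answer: $0$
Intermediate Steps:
$H{\left(J,b \right)} = 0$
$c{\left(t \right)} = -4 + t^{2} - 5 t$
$c{\left(6 \right)} H{\left(2,-2 \right)} 4 = \left(-4 + 6^{2} - 30\right) 0 \cdot 4 = \left(-4 + 36 - 30\right) 0 \cdot 4 = 2 \cdot 0 \cdot 4 = 0 \cdot 4 = 0$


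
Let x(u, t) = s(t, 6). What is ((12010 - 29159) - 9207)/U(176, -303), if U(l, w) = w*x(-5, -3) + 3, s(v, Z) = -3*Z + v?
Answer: -13178/3183 ≈ -4.1401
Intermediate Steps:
s(v, Z) = v - 3*Z
x(u, t) = -18 + t (x(u, t) = t - 3*6 = t - 18 = -18 + t)
U(l, w) = 3 - 21*w (U(l, w) = w*(-18 - 3) + 3 = w*(-21) + 3 = -21*w + 3 = 3 - 21*w)
((12010 - 29159) - 9207)/U(176, -303) = ((12010 - 29159) - 9207)/(3 - 21*(-303)) = (-17149 - 9207)/(3 + 6363) = -26356/6366 = -26356*1/6366 = -13178/3183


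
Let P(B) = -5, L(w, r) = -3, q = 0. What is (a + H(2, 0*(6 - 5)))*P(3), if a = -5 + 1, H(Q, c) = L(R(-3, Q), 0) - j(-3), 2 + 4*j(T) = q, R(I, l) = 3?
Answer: 65/2 ≈ 32.500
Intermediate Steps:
j(T) = -1/2 (j(T) = -1/2 + (1/4)*0 = -1/2 + 0 = -1/2)
H(Q, c) = -5/2 (H(Q, c) = -3 - 1*(-1/2) = -3 + 1/2 = -5/2)
a = -4
(a + H(2, 0*(6 - 5)))*P(3) = (-4 - 5/2)*(-5) = -13/2*(-5) = 65/2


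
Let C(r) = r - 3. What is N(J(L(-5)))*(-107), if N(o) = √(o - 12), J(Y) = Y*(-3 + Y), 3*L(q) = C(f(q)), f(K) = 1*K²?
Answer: -107*√178/3 ≈ -475.85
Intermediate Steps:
f(K) = K²
C(r) = -3 + r
L(q) = -1 + q²/3 (L(q) = (-3 + q²)/3 = -1 + q²/3)
N(o) = √(-12 + o)
N(J(L(-5)))*(-107) = √(-12 + (-1 + (⅓)*(-5)²)*(-3 + (-1 + (⅓)*(-5)²)))*(-107) = √(-12 + (-1 + (⅓)*25)*(-3 + (-1 + (⅓)*25)))*(-107) = √(-12 + (-1 + 25/3)*(-3 + (-1 + 25/3)))*(-107) = √(-12 + 22*(-3 + 22/3)/3)*(-107) = √(-12 + (22/3)*(13/3))*(-107) = √(-12 + 286/9)*(-107) = √(178/9)*(-107) = (√178/3)*(-107) = -107*√178/3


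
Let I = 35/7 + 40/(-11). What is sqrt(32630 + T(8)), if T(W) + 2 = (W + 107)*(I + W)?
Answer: sqrt(4078283)/11 ≈ 183.59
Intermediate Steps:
I = 15/11 (I = 35*(1/7) + 40*(-1/11) = 5 - 40/11 = 15/11 ≈ 1.3636)
T(W) = -2 + (107 + W)*(15/11 + W) (T(W) = -2 + (W + 107)*(15/11 + W) = -2 + (107 + W)*(15/11 + W))
sqrt(32630 + T(8)) = sqrt(32630 + (1583/11 + 8**2 + (1192/11)*8)) = sqrt(32630 + (1583/11 + 64 + 9536/11)) = sqrt(32630 + 11823/11) = sqrt(370753/11) = sqrt(4078283)/11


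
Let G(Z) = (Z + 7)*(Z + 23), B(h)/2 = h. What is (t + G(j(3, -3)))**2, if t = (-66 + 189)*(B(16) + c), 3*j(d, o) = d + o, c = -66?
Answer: 16168441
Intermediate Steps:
j(d, o) = d/3 + o/3 (j(d, o) = (d + o)/3 = d/3 + o/3)
B(h) = 2*h
G(Z) = (7 + Z)*(23 + Z)
t = -4182 (t = (-66 + 189)*(2*16 - 66) = 123*(32 - 66) = 123*(-34) = -4182)
(t + G(j(3, -3)))**2 = (-4182 + (161 + ((1/3)*3 + (1/3)*(-3))**2 + 30*((1/3)*3 + (1/3)*(-3))))**2 = (-4182 + (161 + (1 - 1)**2 + 30*(1 - 1)))**2 = (-4182 + (161 + 0**2 + 30*0))**2 = (-4182 + (161 + 0 + 0))**2 = (-4182 + 161)**2 = (-4021)**2 = 16168441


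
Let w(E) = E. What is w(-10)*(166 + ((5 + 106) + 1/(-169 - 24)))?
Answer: -534600/193 ≈ -2769.9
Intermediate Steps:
w(-10)*(166 + ((5 + 106) + 1/(-169 - 24))) = -10*(166 + ((5 + 106) + 1/(-169 - 24))) = -10*(166 + (111 + 1/(-193))) = -10*(166 + (111 - 1/193)) = -10*(166 + 21422/193) = -10*53460/193 = -534600/193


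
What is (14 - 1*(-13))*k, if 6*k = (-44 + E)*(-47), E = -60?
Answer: 21996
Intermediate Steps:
k = 2444/3 (k = ((-44 - 60)*(-47))/6 = (-104*(-47))/6 = (1/6)*4888 = 2444/3 ≈ 814.67)
(14 - 1*(-13))*k = (14 - 1*(-13))*(2444/3) = (14 + 13)*(2444/3) = 27*(2444/3) = 21996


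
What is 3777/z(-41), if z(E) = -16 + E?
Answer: -1259/19 ≈ -66.263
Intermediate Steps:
3777/z(-41) = 3777/(-16 - 41) = 3777/(-57) = 3777*(-1/57) = -1259/19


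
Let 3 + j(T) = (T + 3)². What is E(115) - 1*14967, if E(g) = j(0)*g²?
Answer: 64383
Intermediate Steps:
j(T) = -3 + (3 + T)² (j(T) = -3 + (T + 3)² = -3 + (3 + T)²)
E(g) = 6*g² (E(g) = (-3 + (3 + 0)²)*g² = (-3 + 3²)*g² = (-3 + 9)*g² = 6*g²)
E(115) - 1*14967 = 6*115² - 1*14967 = 6*13225 - 14967 = 79350 - 14967 = 64383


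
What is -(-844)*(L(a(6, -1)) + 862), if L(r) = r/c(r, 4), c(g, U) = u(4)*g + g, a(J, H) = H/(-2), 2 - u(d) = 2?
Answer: 728372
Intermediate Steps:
u(d) = 0 (u(d) = 2 - 1*2 = 2 - 2 = 0)
a(J, H) = -H/2 (a(J, H) = H*(-½) = -H/2)
c(g, U) = g (c(g, U) = 0*g + g = 0 + g = g)
L(r) = 1 (L(r) = r/r = 1)
-(-844)*(L(a(6, -1)) + 862) = -(-844)*(1 + 862) = -(-844)*863 = -1*(-728372) = 728372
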